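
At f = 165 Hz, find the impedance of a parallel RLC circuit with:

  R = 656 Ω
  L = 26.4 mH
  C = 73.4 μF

Step 1 — Angular frequency: ω = 2π·f = 2π·165 = 1037 rad/s.
Step 2 — Component impedances:
  R: Z = R = 656 Ω
  L: Z = jωL = j·1037·0.0264 = 0 + j27.37 Ω
  C: Z = 1/(jωC) = -j/(ω·C) = 0 - j13.14 Ω
Step 3 — Parallel combination: 1/Z_total = 1/R + 1/L + 1/C; Z_total = 0.9727 - j25.24 Ω = 25.26∠-87.8° Ω.

Z = 0.9727 - j25.24 Ω = 25.26∠-87.8° Ω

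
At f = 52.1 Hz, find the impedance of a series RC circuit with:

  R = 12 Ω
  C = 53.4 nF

Step 1 — Angular frequency: ω = 2π·f = 2π·52.1 = 327.4 rad/s.
Step 2 — Component impedances:
  R: Z = R = 12 Ω
  C: Z = 1/(jωC) = -j/(ω·C) = 0 - j5.721e+04 Ω
Step 3 — Series combination: Z_total = R + C = 12 - j5.721e+04 Ω = 5.721e+04∠-90.0° Ω.

Z = 12 - j5.721e+04 Ω = 5.721e+04∠-90.0° Ω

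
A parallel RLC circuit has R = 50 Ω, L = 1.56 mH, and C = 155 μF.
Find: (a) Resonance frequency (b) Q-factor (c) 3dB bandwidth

Step 1 — Resonance: ω₀ = 1/√(LC) = 1/√(0.00156·0.000155) = 2034 rad/s.
Step 2 — f₀ = ω₀/(2π) = 323.7 Hz.
Step 3 — Parallel Q: Q = R/(ω₀L) = 50/(2034·0.00156) = 15.76.
Step 4 — Bandwidth: Δω = ω₀/Q = 129 rad/s; BW = Δω/(2π) = 20.54 Hz.

(a) f₀ = 323.7 Hz  (b) Q = 15.76  (c) BW = 20.54 Hz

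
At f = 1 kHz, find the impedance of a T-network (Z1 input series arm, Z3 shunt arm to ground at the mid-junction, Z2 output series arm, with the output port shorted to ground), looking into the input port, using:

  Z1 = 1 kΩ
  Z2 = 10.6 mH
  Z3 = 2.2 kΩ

Step 1 — Angular frequency: ω = 2π·f = 2π·1000 = 6283 rad/s.
Step 2 — Component impedances:
  Z1: Z = R = 1000 Ω
  Z2: Z = jωL = j·6283·0.0106 = 0 + j66.6 Ω
  Z3: Z = R = 2200 Ω
Step 3 — With the output port shorted to ground, the output series arm Z2 runs from the junction to ground; the shunt arm Z3 also runs from the junction to ground. They appear in parallel: Z3 || Z2 = 2.014 + j66.54 Ω.
Step 4 — Series with input arm Z1: Z_in = Z1 + (Z3 || Z2) = 1002 + j66.54 Ω = 1004∠3.8° Ω.

Z = 1002 + j66.54 Ω = 1004∠3.8° Ω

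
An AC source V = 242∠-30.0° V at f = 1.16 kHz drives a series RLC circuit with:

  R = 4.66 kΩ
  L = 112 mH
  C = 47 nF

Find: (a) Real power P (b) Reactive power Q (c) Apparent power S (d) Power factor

Step 1 — Angular frequency: ω = 2π·f = 2π·1160 = 7288 rad/s.
Step 2 — Component impedances:
  R: Z = R = 4660 Ω
  L: Z = jωL = j·7288·0.112 = 0 + j816.3 Ω
  C: Z = 1/(jωC) = -j/(ω·C) = 0 - j2919 Ω
Step 3 — Series combination: Z_total = R + L + C = 4660 - j2103 Ω = 5113∠-24.3° Ω.
Step 4 — Source phasor: V = 242∠-30.0° V = 209.6 - j121 V.
Step 5 — Current: I = V / Z = 0.0471 - j0.004711 A = 0.04733∠-5.7° A.
Step 6 — Complex power: S = V·I* = 10.44 - j4.712 VA.
Step 7 — Real power: P = Re(S) = 10.44 W.
Step 8 — Reactive power: Q = Im(S) = -4.712 VAR.
Step 9 — Apparent power: |S| = 11.46 VA.
Step 10 — Power factor: PF = P/|S| = 0.9115 (leading).

(a) P = 10.44 W  (b) Q = -4.712 VAR  (c) S = 11.46 VA  (d) PF = 0.9115 (leading)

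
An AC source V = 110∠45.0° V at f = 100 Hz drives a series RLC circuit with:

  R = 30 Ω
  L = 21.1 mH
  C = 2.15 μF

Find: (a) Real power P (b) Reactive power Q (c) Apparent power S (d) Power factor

Step 1 — Angular frequency: ω = 2π·f = 2π·100 = 628.3 rad/s.
Step 2 — Component impedances:
  R: Z = R = 30 Ω
  L: Z = jωL = j·628.3·0.0211 = 0 + j13.26 Ω
  C: Z = 1/(jωC) = -j/(ω·C) = 0 - j740.3 Ω
Step 3 — Series combination: Z_total = R + L + C = 30 - j727 Ω = 727.6∠-87.6° Ω.
Step 4 — Source phasor: V = 110∠45.0° V = 77.78 + j77.78 V.
Step 5 — Current: I = V / Z = -0.1024 + j0.1112 A = 0.1512∠132.6° A.
Step 6 — Complex power: S = V·I* = 0.6856 - j16.62 VA.
Step 7 — Real power: P = Re(S) = 0.6856 W.
Step 8 — Reactive power: Q = Im(S) = -16.62 VAR.
Step 9 — Apparent power: |S| = 16.63 VA.
Step 10 — Power factor: PF = P/|S| = 0.04123 (leading).

(a) P = 0.6856 W  (b) Q = -16.62 VAR  (c) S = 16.63 VA  (d) PF = 0.04123 (leading)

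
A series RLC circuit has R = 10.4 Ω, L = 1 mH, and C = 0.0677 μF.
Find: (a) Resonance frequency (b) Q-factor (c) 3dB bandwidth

Step 1 — Resonance condition Im(Z)=0 gives ω₀ = 1/√(LC).
Step 2 — ω₀ = 1/√(0.001·6.77e-08) = 1.215e+05 rad/s.
Step 3 — f₀ = ω₀/(2π) = 1.934e+04 Hz.
Step 4 — Series Q: Q = ω₀L/R = 1.215e+05·0.001/10.4 = 11.69.
Step 5 — 3dB bandwidth: Δω = ω₀/Q = 1.04e+04 rad/s; BW = Δω/(2π) = 1655 Hz.

(a) f₀ = 1.934e+04 Hz  (b) Q = 11.69  (c) BW = 1655 Hz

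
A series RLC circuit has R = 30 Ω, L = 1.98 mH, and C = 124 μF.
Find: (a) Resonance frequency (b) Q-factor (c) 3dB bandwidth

Step 1 — Resonance: ω₀ = 1/√(LC) = 1/√(0.00198·0.000124) = 2018 rad/s.
Step 2 — f₀ = ω₀/(2π) = 321.2 Hz.
Step 3 — Series Q: Q = ω₀L/R = 2018·0.00198/30 = 0.1332.
Step 4 — Bandwidth: Δω = ω₀/Q = 1.515e+04 rad/s; BW = Δω/(2π) = 2411 Hz.

(a) f₀ = 321.2 Hz  (b) Q = 0.1332  (c) BW = 2411 Hz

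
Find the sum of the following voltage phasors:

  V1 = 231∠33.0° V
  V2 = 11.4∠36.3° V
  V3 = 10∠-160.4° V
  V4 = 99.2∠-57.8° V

Step 1 — Convert each phasor to rectangular form:
  V1 = 231·(cos(33.0°) + j·sin(33.0°)) = 193.7 + j125.8 V
  V2 = 11.4·(cos(36.3°) + j·sin(36.3°)) = 9.188 + j6.749 V
  V3 = 10·(cos(-160.4°) + j·sin(-160.4°)) = -9.421 - j3.355 V
  V4 = 99.2·(cos(-57.8°) + j·sin(-57.8°)) = 52.86 - j83.94 V
Step 2 — Sum components: V_total = 246.4 + j45.26 V.
Step 3 — Convert to polar: |V_total| = 250.5 V, ∠V_total = 10.4°.

V_total = 250.5∠10.4° V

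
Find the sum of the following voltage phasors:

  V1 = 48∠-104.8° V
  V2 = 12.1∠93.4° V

Step 1 — Convert each phasor to rectangular form:
  V1 = 48·(cos(-104.8°) + j·sin(-104.8°)) = -12.26 - j46.41 V
  V2 = 12.1·(cos(93.4°) + j·sin(93.4°)) = -0.7176 + j12.08 V
Step 2 — Sum components: V_total = -12.98 - j34.33 V.
Step 3 — Convert to polar: |V_total| = 36.7 V, ∠V_total = -110.7°.

V_total = 36.7∠-110.7° V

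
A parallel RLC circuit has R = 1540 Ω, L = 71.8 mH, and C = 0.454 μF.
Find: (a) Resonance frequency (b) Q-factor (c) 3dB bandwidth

Step 1 — Resonance: ω₀ = 1/√(LC) = 1/√(0.0718·4.54e-07) = 5539 rad/s.
Step 2 — f₀ = ω₀/(2π) = 881.5 Hz.
Step 3 — Parallel Q: Q = R/(ω₀L) = 1540/(5539·0.0718) = 3.872.
Step 4 — Bandwidth: Δω = ω₀/Q = 1430 rad/s; BW = Δω/(2π) = 227.6 Hz.

(a) f₀ = 881.5 Hz  (b) Q = 3.872  (c) BW = 227.6 Hz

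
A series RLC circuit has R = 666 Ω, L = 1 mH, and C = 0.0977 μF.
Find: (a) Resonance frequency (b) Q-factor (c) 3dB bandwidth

Step 1 — Resonance condition Im(Z)=0 gives ω₀ = 1/√(LC).
Step 2 — ω₀ = 1/√(0.001·9.77e-08) = 1.012e+05 rad/s.
Step 3 — f₀ = ω₀/(2π) = 1.61e+04 Hz.
Step 4 — Series Q: Q = ω₀L/R = 1.012e+05·0.001/666 = 0.1519.
Step 5 — 3dB bandwidth: Δω = ω₀/Q = 6.66e+05 rad/s; BW = Δω/(2π) = 1.06e+05 Hz.

(a) f₀ = 1.61e+04 Hz  (b) Q = 0.1519  (c) BW = 1.06e+05 Hz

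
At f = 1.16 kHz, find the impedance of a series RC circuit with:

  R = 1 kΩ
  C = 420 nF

Step 1 — Angular frequency: ω = 2π·f = 2π·1160 = 7288 rad/s.
Step 2 — Component impedances:
  R: Z = R = 1000 Ω
  C: Z = 1/(jωC) = -j/(ω·C) = 0 - j326.7 Ω
Step 3 — Series combination: Z_total = R + C = 1000 - j326.7 Ω = 1052∠-18.1° Ω.

Z = 1000 - j326.7 Ω = 1052∠-18.1° Ω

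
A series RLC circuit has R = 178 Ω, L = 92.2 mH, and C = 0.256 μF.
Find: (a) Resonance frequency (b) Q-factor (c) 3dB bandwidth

Step 1 — Resonance: ω₀ = 1/√(LC) = 1/√(0.0922·2.56e-07) = 6509 rad/s.
Step 2 — f₀ = ω₀/(2π) = 1036 Hz.
Step 3 — Series Q: Q = ω₀L/R = 6509·0.0922/178 = 3.372.
Step 4 — Bandwidth: Δω = ω₀/Q = 1931 rad/s; BW = Δω/(2π) = 307.3 Hz.

(a) f₀ = 1036 Hz  (b) Q = 3.372  (c) BW = 307.3 Hz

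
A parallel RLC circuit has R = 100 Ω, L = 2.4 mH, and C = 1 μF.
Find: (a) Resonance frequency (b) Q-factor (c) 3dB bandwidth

Step 1 — Resonance: ω₀ = 1/√(LC) = 1/√(0.0024·1e-06) = 2.041e+04 rad/s.
Step 2 — f₀ = ω₀/(2π) = 3249 Hz.
Step 3 — Parallel Q: Q = R/(ω₀L) = 100/(2.041e+04·0.0024) = 2.041.
Step 4 — Bandwidth: Δω = ω₀/Q = 1e+04 rad/s; BW = Δω/(2π) = 1592 Hz.

(a) f₀ = 3249 Hz  (b) Q = 2.041  (c) BW = 1592 Hz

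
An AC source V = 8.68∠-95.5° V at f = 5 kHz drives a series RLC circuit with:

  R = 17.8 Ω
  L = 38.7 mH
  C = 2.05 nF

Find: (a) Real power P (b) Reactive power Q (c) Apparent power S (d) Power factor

Step 1 — Angular frequency: ω = 2π·f = 2π·5000 = 3.142e+04 rad/s.
Step 2 — Component impedances:
  R: Z = R = 17.8 Ω
  L: Z = jωL = j·3.142e+04·0.0387 = 0 + j1216 Ω
  C: Z = 1/(jωC) = -j/(ω·C) = 0 - j1.553e+04 Ω
Step 3 — Series combination: Z_total = R + L + C = 17.8 - j1.431e+04 Ω = 1.431e+04∠-89.9° Ω.
Step 4 — Source phasor: V = 8.68∠-95.5° V = -0.8319 - j8.64 V.
Step 5 — Current: I = V / Z = 0.0006036 - j5.888e-05 A = 0.0006065∠-5.6° A.
Step 6 — Complex power: S = V·I* = 6.548e-06 - j0.005264 VA.
Step 7 — Real power: P = Re(S) = 6.548e-06 W.
Step 8 — Reactive power: Q = Im(S) = -0.005264 VAR.
Step 9 — Apparent power: |S| = 0.005264 VA.
Step 10 — Power factor: PF = P/|S| = 0.001244 (leading).

(a) P = 6.548e-06 W  (b) Q = -0.005264 VAR  (c) S = 0.005264 VA  (d) PF = 0.001244 (leading)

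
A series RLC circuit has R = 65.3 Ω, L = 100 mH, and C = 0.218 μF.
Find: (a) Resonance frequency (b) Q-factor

Step 1 — Resonance condition Im(Z)=0 gives ω₀ = 1/√(LC).
Step 2 — ω₀ = 1/√(0.1·2.18e-07) = 6773 rad/s.
Step 3 — f₀ = ω₀/(2π) = 1078 Hz.
Step 4 — Series Q: Q = ω₀L/R = 6773·0.1/65.3 = 10.37.

(a) f₀ = 1078 Hz  (b) Q = 10.37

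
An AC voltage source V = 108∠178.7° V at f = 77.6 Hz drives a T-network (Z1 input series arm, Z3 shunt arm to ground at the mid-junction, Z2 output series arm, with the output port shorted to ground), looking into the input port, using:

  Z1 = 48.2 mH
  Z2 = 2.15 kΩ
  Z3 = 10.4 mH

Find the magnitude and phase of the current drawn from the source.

Step 1 — Angular frequency: ω = 2π·f = 2π·77.6 = 487.6 rad/s.
Step 2 — Component impedances:
  Z1: Z = jωL = j·487.6·0.0482 = 0 + j23.5 Ω
  Z2: Z = R = 2150 Ω
  Z3: Z = jωL = j·487.6·0.0104 = 0 + j5.071 Ω
Step 3 — With the output port shorted to ground, the output series arm Z2 runs from the junction to ground; the shunt arm Z3 also runs from the junction to ground. They appear in parallel: Z3 || Z2 = 0.01196 + j5.071 Ω.
Step 4 — Series with input arm Z1: Z_in = Z1 + (Z3 || Z2) = 0.01196 + j28.57 Ω = 28.57∠90.0° Ω.
Step 5 — Source phasor: V = 108∠178.7° V = -108 + j2.45 V.
Step 6 — Ohm's law: I = V / Z_total = (-108 + j2.45) / (0.01196 + j28.57) = 0.08417 + j3.779 A.
Step 7 — Convert to polar: |I| = 3.78 A, ∠I = 88.7°.

I = 3.78∠88.7° A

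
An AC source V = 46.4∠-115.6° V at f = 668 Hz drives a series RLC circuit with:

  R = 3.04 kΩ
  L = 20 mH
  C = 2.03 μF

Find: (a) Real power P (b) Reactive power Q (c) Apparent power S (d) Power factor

Step 1 — Angular frequency: ω = 2π·f = 2π·668 = 4197 rad/s.
Step 2 — Component impedances:
  R: Z = R = 3040 Ω
  L: Z = jωL = j·4197·0.02 = 0 + j83.94 Ω
  C: Z = 1/(jωC) = -j/(ω·C) = 0 - j117.4 Ω
Step 3 — Series combination: Z_total = R + L + C = 3040 - j33.42 Ω = 3040∠-0.6° Ω.
Step 4 — Source phasor: V = 46.4∠-115.6° V = -20.05 - j41.85 V.
Step 5 — Current: I = V / Z = -0.006443 - j0.01384 A = 0.01526∠-115.0° A.
Step 6 — Complex power: S = V·I* = 0.7081 - j0.007786 VA.
Step 7 — Real power: P = Re(S) = 0.7081 W.
Step 8 — Reactive power: Q = Im(S) = -0.007786 VAR.
Step 9 — Apparent power: |S| = 0.7082 VA.
Step 10 — Power factor: PF = P/|S| = 0.9999 (leading).

(a) P = 0.7081 W  (b) Q = -0.007786 VAR  (c) S = 0.7082 VA  (d) PF = 0.9999 (leading)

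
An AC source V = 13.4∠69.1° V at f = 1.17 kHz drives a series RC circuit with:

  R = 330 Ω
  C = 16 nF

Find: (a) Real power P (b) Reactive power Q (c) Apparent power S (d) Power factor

Step 1 — Angular frequency: ω = 2π·f = 2π·1170 = 7351 rad/s.
Step 2 — Component impedances:
  R: Z = R = 330 Ω
  C: Z = 1/(jωC) = -j/(ω·C) = 0 - j8502 Ω
Step 3 — Series combination: Z_total = R + C = 330 - j8502 Ω = 8508∠-87.8° Ω.
Step 4 — Source phasor: V = 13.4∠69.1° V = 4.78 + j12.52 V.
Step 5 — Current: I = V / Z = -0.001448 + j0.0006185 A = 0.001575∠156.9° A.
Step 6 — Complex power: S = V·I* = 0.0008185 - j0.02109 VA.
Step 7 — Real power: P = Re(S) = 0.0008185 W.
Step 8 — Reactive power: Q = Im(S) = -0.02109 VAR.
Step 9 — Apparent power: |S| = 0.0211 VA.
Step 10 — Power factor: PF = P/|S| = 0.03879 (leading).

(a) P = 0.0008185 W  (b) Q = -0.02109 VAR  (c) S = 0.0211 VA  (d) PF = 0.03879 (leading)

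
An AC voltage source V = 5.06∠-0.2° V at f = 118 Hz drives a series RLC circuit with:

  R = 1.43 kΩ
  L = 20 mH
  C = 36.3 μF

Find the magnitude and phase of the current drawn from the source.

Step 1 — Angular frequency: ω = 2π·f = 2π·118 = 741.4 rad/s.
Step 2 — Component impedances:
  R: Z = R = 1430 Ω
  L: Z = jωL = j·741.4·0.02 = 0 + j14.83 Ω
  C: Z = 1/(jωC) = -j/(ω·C) = 0 - j37.16 Ω
Step 3 — Series combination: Z_total = R + L + C = 1430 - j22.33 Ω = 1430∠-0.9° Ω.
Step 4 — Source phasor: V = 5.06∠-0.2° V = 5.06 - j0.01766 V.
Step 5 — Ohm's law: I = V / Z_total = (5.06 - j0.01766) / (1430 - j22.33) = 0.003538 + j4.289e-05 A.
Step 6 — Convert to polar: |I| = 0.003538 A, ∠I = 0.7°.

I = 0.003538∠0.7° A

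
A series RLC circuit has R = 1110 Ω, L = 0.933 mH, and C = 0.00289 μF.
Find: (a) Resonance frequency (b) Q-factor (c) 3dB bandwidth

Step 1 — Resonance condition Im(Z)=0 gives ω₀ = 1/√(LC).
Step 2 — ω₀ = 1/√(0.000933·2.89e-09) = 6.09e+05 rad/s.
Step 3 — f₀ = ω₀/(2π) = 9.692e+04 Hz.
Step 4 — Series Q: Q = ω₀L/R = 6.09e+05·0.000933/1110 = 0.5119.
Step 5 — 3dB bandwidth: Δω = ω₀/Q = 1.19e+06 rad/s; BW = Δω/(2π) = 1.893e+05 Hz.

(a) f₀ = 9.692e+04 Hz  (b) Q = 0.5119  (c) BW = 1.893e+05 Hz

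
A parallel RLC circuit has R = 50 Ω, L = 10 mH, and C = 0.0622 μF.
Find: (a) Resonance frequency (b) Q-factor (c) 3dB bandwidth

Step 1 — Resonance: ω₀ = 1/√(LC) = 1/√(0.01·6.22e-08) = 4.01e+04 rad/s.
Step 2 — f₀ = ω₀/(2π) = 6382 Hz.
Step 3 — Parallel Q: Q = R/(ω₀L) = 50/(4.01e+04·0.01) = 0.1247.
Step 4 — Bandwidth: Δω = ω₀/Q = 3.215e+05 rad/s; BW = Δω/(2π) = 5.118e+04 Hz.

(a) f₀ = 6382 Hz  (b) Q = 0.1247  (c) BW = 5.118e+04 Hz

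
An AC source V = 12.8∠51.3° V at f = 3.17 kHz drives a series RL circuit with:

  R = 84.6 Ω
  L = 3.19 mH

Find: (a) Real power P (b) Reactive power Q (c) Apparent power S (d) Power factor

Step 1 — Angular frequency: ω = 2π·f = 2π·3170 = 1.992e+04 rad/s.
Step 2 — Component impedances:
  R: Z = R = 84.6 Ω
  L: Z = jωL = j·1.992e+04·0.00319 = 0 + j63.54 Ω
Step 3 — Series combination: Z_total = R + L = 84.6 + j63.54 Ω = 105.8∠36.9° Ω.
Step 4 — Source phasor: V = 12.8∠51.3° V = 8.003 + j9.99 V.
Step 5 — Current: I = V / Z = 0.1172 + j0.03007 A = 0.121∠14.4° A.
Step 6 — Complex power: S = V·I* = 1.238 + j0.9299 VA.
Step 7 — Real power: P = Re(S) = 1.238 W.
Step 8 — Reactive power: Q = Im(S) = 0.9299 VAR.
Step 9 — Apparent power: |S| = 1.549 VA.
Step 10 — Power factor: PF = P/|S| = 0.7996 (lagging).

(a) P = 1.238 W  (b) Q = 0.9299 VAR  (c) S = 1.549 VA  (d) PF = 0.7996 (lagging)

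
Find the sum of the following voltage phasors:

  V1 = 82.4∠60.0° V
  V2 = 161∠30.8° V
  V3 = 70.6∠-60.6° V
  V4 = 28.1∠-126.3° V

Step 1 — Convert each phasor to rectangular form:
  V1 = 82.4·(cos(60.0°) + j·sin(60.0°)) = 41.2 + j71.36 V
  V2 = 161·(cos(30.8°) + j·sin(30.8°)) = 138.3 + j82.44 V
  V3 = 70.6·(cos(-60.6°) + j·sin(-60.6°)) = 34.66 - j61.51 V
  V4 = 28.1·(cos(-126.3°) + j·sin(-126.3°)) = -16.64 - j22.65 V
Step 2 — Sum components: V_total = 197.5 + j69.65 V.
Step 3 — Convert to polar: |V_total| = 209.4 V, ∠V_total = 19.4°.

V_total = 209.4∠19.4° V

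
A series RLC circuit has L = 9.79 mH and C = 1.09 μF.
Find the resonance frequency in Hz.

Step 1 — Resonance condition Im(Z)=0 gives ω₀ = 1/√(LC).
Step 2 — ω₀ = 1/√(0.00979·1.09e-06) = 9680 rad/s.
Step 3 — f₀ = ω₀/(2π) = 1541 Hz.

f₀ = 1541 Hz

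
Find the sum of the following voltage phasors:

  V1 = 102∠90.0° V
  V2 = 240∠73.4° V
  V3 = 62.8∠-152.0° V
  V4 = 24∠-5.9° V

Step 1 — Convert each phasor to rectangular form:
  V1 = 102·(cos(90.0°) + j·sin(90.0°)) = 0 + j102 V
  V2 = 240·(cos(73.4°) + j·sin(73.4°)) = 68.57 + j230 V
  V3 = 62.8·(cos(-152.0°) + j·sin(-152.0°)) = -55.45 - j29.48 V
  V4 = 24·(cos(-5.9°) + j·sin(-5.9°)) = 23.87 - j2.467 V
Step 2 — Sum components: V_total = 36.99 + j300 V.
Step 3 — Convert to polar: |V_total| = 302.3 V, ∠V_total = 83.0°.

V_total = 302.3∠83.0° V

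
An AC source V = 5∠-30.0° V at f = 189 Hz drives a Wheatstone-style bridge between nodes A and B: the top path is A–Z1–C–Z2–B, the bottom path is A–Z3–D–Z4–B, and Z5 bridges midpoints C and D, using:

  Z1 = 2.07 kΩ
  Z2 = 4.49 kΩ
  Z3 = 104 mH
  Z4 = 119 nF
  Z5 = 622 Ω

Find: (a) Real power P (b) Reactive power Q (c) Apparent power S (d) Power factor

Step 1 — Angular frequency: ω = 2π·f = 2π·189 = 1188 rad/s.
Step 2 — Component impedances:
  Z1: Z = R = 2070 Ω
  Z2: Z = R = 4490 Ω
  Z3: Z = jωL = j·1188·0.104 = 0 + j123.5 Ω
  Z4: Z = 1/(jωC) = -j/(ω·C) = 0 - j7076 Ω
  Z5: Z = R = 622 Ω
Step 3 — Bridge requires nodal analysis (the Z5 bridge couples midpoints C and D, so the two paths cannot be reduced to a simple series/parallel combination). Setting node B to ground and injecting 1 A at node A, the 3-node admittance system at A, C, D solves to V_A = Z_AB = 3309 - j2249 Ω = 4001∠-34.2° Ω.
Step 4 — Source phasor: V = 5∠-30.0° V = 4.33 - j2.5 V.
Step 5 — Current: I = V / Z = 0.001246 + j9.148e-05 A = 0.00125∠4.2° A.
Step 6 — Complex power: S = V·I* = 0.005168 - j0.003512 VA.
Step 7 — Real power: P = Re(S) = 0.005168 W.
Step 8 — Reactive power: Q = Im(S) = -0.003512 VAR.
Step 9 — Apparent power: |S| = 0.006248 VA.
Step 10 — Power factor: PF = P/|S| = 0.8271 (leading).

(a) P = 0.005168 W  (b) Q = -0.003512 VAR  (c) S = 0.006248 VA  (d) PF = 0.8271 (leading)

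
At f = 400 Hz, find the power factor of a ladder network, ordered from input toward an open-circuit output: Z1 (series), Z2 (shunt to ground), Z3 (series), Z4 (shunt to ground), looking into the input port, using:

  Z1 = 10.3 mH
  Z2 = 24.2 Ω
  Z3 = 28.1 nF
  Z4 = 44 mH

Step 1 — Angular frequency: ω = 2π·f = 2π·400 = 2513 rad/s.
Step 2 — Component impedances:
  Z1: Z = jωL = j·2513·0.0103 = 0 + j25.89 Ω
  Z2: Z = R = 24.2 Ω
  Z3: Z = 1/(jωC) = -j/(ω·C) = 0 - j1.416e+04 Ω
  Z4: Z = jωL = j·2513·0.044 = 0 + j110.6 Ω
Step 3 — Ladder network (open output): work backward from the far end, alternating series and parallel combinations. Z_in = 24.2 + j25.85 Ω = 35.41∠46.9° Ω.
Step 4 — Power factor: PF = cos(φ) = Re(Z)/|Z| = 24.2/35.406 = 0.6835.
Step 5 — Type: Im(Z) = 25.85 ⇒ lagging (phase φ = 46.9°).

PF = 0.6835 (lagging, φ = 46.9°)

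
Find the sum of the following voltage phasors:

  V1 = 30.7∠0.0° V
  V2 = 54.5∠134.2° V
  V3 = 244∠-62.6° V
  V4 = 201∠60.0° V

Step 1 — Convert each phasor to rectangular form:
  V1 = 30.7·(cos(0.0°) + j·sin(0.0°)) = 30.7 V
  V2 = 54.5·(cos(134.2°) + j·sin(134.2°)) = -38 + j39.07 V
  V3 = 244·(cos(-62.6°) + j·sin(-62.6°)) = 112.3 - j216.6 V
  V4 = 201·(cos(60.0°) + j·sin(60.0°)) = 100.5 + j174.1 V
Step 2 — Sum components: V_total = 205.5 - j3.484 V.
Step 3 — Convert to polar: |V_total| = 205.5 V, ∠V_total = -1.0°.

V_total = 205.5∠-1.0° V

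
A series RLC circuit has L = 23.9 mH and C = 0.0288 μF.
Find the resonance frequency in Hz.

Step 1 — Resonance condition Im(Z)=0 gives ω₀ = 1/√(LC).
Step 2 — ω₀ = 1/√(0.0239·2.88e-08) = 3.812e+04 rad/s.
Step 3 — f₀ = ω₀/(2π) = 6066 Hz.

f₀ = 6066 Hz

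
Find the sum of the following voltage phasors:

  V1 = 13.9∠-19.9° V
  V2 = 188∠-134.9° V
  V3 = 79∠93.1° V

Step 1 — Convert each phasor to rectangular form:
  V1 = 13.9·(cos(-19.9°) + j·sin(-19.9°)) = 13.07 - j4.731 V
  V2 = 188·(cos(-134.9°) + j·sin(-134.9°)) = -132.7 - j133.2 V
  V3 = 79·(cos(93.1°) + j·sin(93.1°)) = -4.272 + j78.88 V
Step 2 — Sum components: V_total = -123.9 - j59.01 V.
Step 3 — Convert to polar: |V_total| = 137.2 V, ∠V_total = -154.5°.

V_total = 137.2∠-154.5° V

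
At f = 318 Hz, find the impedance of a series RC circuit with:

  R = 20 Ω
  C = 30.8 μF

Step 1 — Angular frequency: ω = 2π·f = 2π·318 = 1998 rad/s.
Step 2 — Component impedances:
  R: Z = R = 20 Ω
  C: Z = 1/(jωC) = -j/(ω·C) = 0 - j16.25 Ω
Step 3 — Series combination: Z_total = R + C = 20 - j16.25 Ω = 25.77∠-39.1° Ω.

Z = 20 - j16.25 Ω = 25.77∠-39.1° Ω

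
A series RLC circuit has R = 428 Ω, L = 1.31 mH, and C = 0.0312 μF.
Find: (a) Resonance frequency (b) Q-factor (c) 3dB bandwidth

Step 1 — Resonance: ω₀ = 1/√(LC) = 1/√(0.00131·3.12e-08) = 1.564e+05 rad/s.
Step 2 — f₀ = ω₀/(2π) = 2.489e+04 Hz.
Step 3 — Series Q: Q = ω₀L/R = 1.564e+05·0.00131/428 = 0.4788.
Step 4 — Bandwidth: Δω = ω₀/Q = 3.267e+05 rad/s; BW = Δω/(2π) = 5.2e+04 Hz.

(a) f₀ = 2.489e+04 Hz  (b) Q = 0.4788  (c) BW = 5.2e+04 Hz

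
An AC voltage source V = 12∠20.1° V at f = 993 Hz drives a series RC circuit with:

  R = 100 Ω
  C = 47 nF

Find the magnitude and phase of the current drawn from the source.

Step 1 — Angular frequency: ω = 2π·f = 2π·993 = 6239 rad/s.
Step 2 — Component impedances:
  R: Z = R = 100 Ω
  C: Z = 1/(jωC) = -j/(ω·C) = 0 - j3410 Ω
Step 3 — Series combination: Z_total = R + C = 100 - j3410 Ω = 3412∠-88.3° Ω.
Step 4 — Source phasor: V = 12∠20.1° V = 11.27 + j4.124 V.
Step 5 — Ohm's law: I = V / Z_total = (11.27 + j4.124) / (100 - j3410) = -0.001111 + j0.003337 A.
Step 6 — Convert to polar: |I| = 0.003517 A, ∠I = 108.4°.

I = 0.003517∠108.4° A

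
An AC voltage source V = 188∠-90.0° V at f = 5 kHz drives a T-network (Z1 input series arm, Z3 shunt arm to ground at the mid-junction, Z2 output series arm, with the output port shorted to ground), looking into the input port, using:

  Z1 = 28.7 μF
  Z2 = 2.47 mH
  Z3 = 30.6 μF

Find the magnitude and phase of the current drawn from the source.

Step 1 — Angular frequency: ω = 2π·f = 2π·5000 = 3.142e+04 rad/s.
Step 2 — Component impedances:
  Z1: Z = 1/(jωC) = -j/(ω·C) = 0 - j1.109 Ω
  Z2: Z = jωL = j·3.142e+04·0.00247 = 0 + j77.6 Ω
  Z3: Z = 1/(jωC) = -j/(ω·C) = 0 - j1.04 Ω
Step 3 — With the output port shorted to ground, the output series arm Z2 runs from the junction to ground; the shunt arm Z3 also runs from the junction to ground. They appear in parallel: Z3 || Z2 = 0 - j1.054 Ω.
Step 4 — Series with input arm Z1: Z_in = Z1 + (Z3 || Z2) = 0 - j2.163 Ω = 2.163∠-90.0° Ω.
Step 5 — Source phasor: V = 188∠-90.0° V = 0 - j188 V.
Step 6 — Ohm's law: I = V / Z_total = (0 - j188) / (0 - j2.163) = 86.9 A.
Step 7 — Convert to polar: |I| = 86.9 A, ∠I = 0.0°.

I = 86.9∠0.0° A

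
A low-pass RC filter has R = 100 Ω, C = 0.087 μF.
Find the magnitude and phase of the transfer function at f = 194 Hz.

Step 1 — Angular frequency: ω = 2π·194 = 1219 rad/s.
Step 2 — Transfer function: H(jω) = 1/(1 + jωRC).
Step 3 — Denominator: 1 + jωRC = 1 + j·1219·100·8.7e-08 = 1 + j0.0106.
Step 4 — H = 0.9999 - j0.0106.
Step 5 — Magnitude: |H| = 0.9999 (-0.0 dB); phase: φ = -0.6°.

|H| = 0.9999 (-0.0 dB), φ = -0.6°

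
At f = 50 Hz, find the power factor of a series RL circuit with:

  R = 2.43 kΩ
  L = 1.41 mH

Step 1 — Angular frequency: ω = 2π·f = 2π·50 = 314.2 rad/s.
Step 2 — Component impedances:
  R: Z = R = 2430 Ω
  L: Z = jωL = j·314.2·0.00141 = 0 + j0.443 Ω
Step 3 — Series combination: Z_total = R + L = 2430 + j0.443 Ω = 2430∠0.0° Ω.
Step 4 — Power factor: PF = cos(φ) = Re(Z)/|Z| = 2430/2430 = 1.
Step 5 — Type: Im(Z) = 0.443 ⇒ lagging (phase φ = 0.0°).

PF = 1 (lagging, φ = 0.0°)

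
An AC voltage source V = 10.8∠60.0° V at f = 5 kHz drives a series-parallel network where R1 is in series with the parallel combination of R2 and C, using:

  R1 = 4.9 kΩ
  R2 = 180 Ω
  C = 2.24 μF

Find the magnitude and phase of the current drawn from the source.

Step 1 — Angular frequency: ω = 2π·f = 2π·5000 = 3.142e+04 rad/s.
Step 2 — Component impedances:
  R1: Z = R = 4900 Ω
  R2: Z = R = 180 Ω
  C: Z = 1/(jωC) = -j/(ω·C) = 0 - j14.21 Ω
Step 3 — Parallel branch: R2 || C = 1/(1/R2 + 1/C) = 1.115 - j14.12 Ω.
Step 4 — Series with R1: Z_total = R1 + (R2 || C) = 4901 - j14.12 Ω = 4901∠-0.2° Ω.
Step 5 — Source phasor: V = 10.8∠60.0° V = 5.4 + j9.353 V.
Step 6 — Ohm's law: I = V / Z_total = (5.4 + j9.353) / (4901 - j14.12) = 0.001096 + j0.001912 A.
Step 7 — Convert to polar: |I| = 0.002204 A, ∠I = 60.2°.

I = 0.002204∠60.2° A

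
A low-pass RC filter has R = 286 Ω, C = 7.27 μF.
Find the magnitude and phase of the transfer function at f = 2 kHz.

Step 1 — Angular frequency: ω = 2π·2000 = 1.257e+04 rad/s.
Step 2 — Transfer function: H(jω) = 1/(1 + jωRC).
Step 3 — Denominator: 1 + jωRC = 1 + j·1.257e+04·286·7.27e-06 = 1 + j26.13.
Step 4 — H = 0.001463 - j0.03822.
Step 5 — Magnitude: |H| = 0.03824 (-28.3 dB); phase: φ = -87.8°.

|H| = 0.03824 (-28.3 dB), φ = -87.8°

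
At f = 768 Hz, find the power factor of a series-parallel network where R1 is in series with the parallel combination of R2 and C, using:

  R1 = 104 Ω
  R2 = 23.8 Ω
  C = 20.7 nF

Step 1 — Angular frequency: ω = 2π·f = 2π·768 = 4825 rad/s.
Step 2 — Component impedances:
  R1: Z = R = 104 Ω
  R2: Z = R = 23.8 Ω
  C: Z = 1/(jωC) = -j/(ω·C) = 0 - j1.001e+04 Ω
Step 3 — Parallel branch: R2 || C = 1/(1/R2 + 1/C) = 23.8 - j0.05658 Ω.
Step 4 — Series with R1: Z_total = R1 + (R2 || C) = 127.8 - j0.05658 Ω = 127.8∠-0.0° Ω.
Step 5 — Power factor: PF = cos(φ) = Re(Z)/|Z| = 127.8/127.8 = 1.
Step 6 — Type: Im(Z) = -0.05658 ⇒ leading (phase φ = -0.0°).

PF = 1 (leading, φ = -0.0°)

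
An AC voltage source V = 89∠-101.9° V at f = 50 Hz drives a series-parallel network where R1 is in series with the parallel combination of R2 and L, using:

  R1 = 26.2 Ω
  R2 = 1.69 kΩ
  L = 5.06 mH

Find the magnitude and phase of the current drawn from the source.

Step 1 — Angular frequency: ω = 2π·f = 2π·50 = 314.2 rad/s.
Step 2 — Component impedances:
  R1: Z = R = 26.2 Ω
  R2: Z = R = 1690 Ω
  L: Z = jωL = j·314.2·0.00506 = 0 + j1.59 Ω
Step 3 — Parallel branch: R2 || L = 1/(1/R2 + 1/L) = 0.001495 + j1.59 Ω.
Step 4 — Series with R1: Z_total = R1 + (R2 || L) = 26.2 + j1.59 Ω = 26.25∠3.5° Ω.
Step 5 — Source phasor: V = 89∠-101.9° V = -18.35 - j87.09 V.
Step 6 — Ohm's law: I = V / Z_total = (-18.35 - j87.09) / (26.2 + j1.59) = -0.8988 - j3.269 A.
Step 7 — Convert to polar: |I| = 3.391 A, ∠I = -105.4°.

I = 3.391∠-105.4° A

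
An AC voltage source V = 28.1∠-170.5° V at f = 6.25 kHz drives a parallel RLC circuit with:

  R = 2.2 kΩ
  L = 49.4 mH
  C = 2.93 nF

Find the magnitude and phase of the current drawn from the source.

Step 1 — Angular frequency: ω = 2π·f = 2π·6250 = 3.927e+04 rad/s.
Step 2 — Component impedances:
  R: Z = R = 2200 Ω
  L: Z = jωL = j·3.927e+04·0.0494 = 0 + j1940 Ω
  C: Z = 1/(jωC) = -j/(ω·C) = 0 - j8691 Ω
Step 3 — Parallel combination: 1/Z_total = 1/R + 1/L + 1/C; Z_total = 1239 + j1091 Ω = 1651∠41.4° Ω.
Step 4 — Source phasor: V = 28.1∠-170.5° V = -27.71 - j4.638 V.
Step 5 — Ohm's law: I = V / Z_total = (-27.71 - j4.638) / (1239 + j1091) = -0.01445 + j0.008989 A.
Step 6 — Convert to polar: |I| = 0.01702 A, ∠I = 148.1°.

I = 0.01702∠148.1° A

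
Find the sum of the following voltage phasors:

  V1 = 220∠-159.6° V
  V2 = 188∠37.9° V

Step 1 — Convert each phasor to rectangular form:
  V1 = 220·(cos(-159.6°) + j·sin(-159.6°)) = -206.2 - j76.69 V
  V2 = 188·(cos(37.9°) + j·sin(37.9°)) = 148.3 + j115.5 V
Step 2 — Sum components: V_total = -57.85 + j38.8 V.
Step 3 — Convert to polar: |V_total| = 69.66 V, ∠V_total = 146.2°.

V_total = 69.66∠146.2° V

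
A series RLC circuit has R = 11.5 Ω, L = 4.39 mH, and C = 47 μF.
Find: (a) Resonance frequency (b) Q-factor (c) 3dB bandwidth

Step 1 — Resonance: ω₀ = 1/√(LC) = 1/√(0.00439·4.7e-05) = 2202 rad/s.
Step 2 — f₀ = ω₀/(2π) = 350.4 Hz.
Step 3 — Series Q: Q = ω₀L/R = 2202·0.00439/11.5 = 0.8404.
Step 4 — Bandwidth: Δω = ω₀/Q = 2620 rad/s; BW = Δω/(2π) = 416.9 Hz.

(a) f₀ = 350.4 Hz  (b) Q = 0.8404  (c) BW = 416.9 Hz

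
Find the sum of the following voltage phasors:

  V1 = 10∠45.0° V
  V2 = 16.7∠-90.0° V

Step 1 — Convert each phasor to rectangular form:
  V1 = 10·(cos(45.0°) + j·sin(45.0°)) = 7.071 + j7.071 V
  V2 = 16.7·(cos(-90.0°) + j·sin(-90.0°)) = 0 - j16.7 V
Step 2 — Sum components: V_total = 7.071 - j9.629 V.
Step 3 — Convert to polar: |V_total| = 11.95 V, ∠V_total = -53.7°.

V_total = 11.95∠-53.7° V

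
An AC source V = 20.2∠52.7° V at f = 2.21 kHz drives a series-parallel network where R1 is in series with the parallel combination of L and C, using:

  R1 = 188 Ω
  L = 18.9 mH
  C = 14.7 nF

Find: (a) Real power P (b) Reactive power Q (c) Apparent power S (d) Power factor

Step 1 — Angular frequency: ω = 2π·f = 2π·2210 = 1.389e+04 rad/s.
Step 2 — Component impedances:
  R1: Z = R = 188 Ω
  L: Z = jωL = j·1.389e+04·0.0189 = 0 + j262.4 Ω
  C: Z = 1/(jωC) = -j/(ω·C) = 0 - j4899 Ω
Step 3 — Parallel branch: L || C = 1/(1/L + 1/C) = 0 + j277.3 Ω.
Step 4 — Series with R1: Z_total = R1 + (L || C) = 188 + j277.3 Ω = 335∠55.9° Ω.
Step 5 — Source phasor: V = 20.2∠52.7° V = 12.24 + j16.07 V.
Step 6 — Current: I = V / Z = 0.0602 - j0.003328 A = 0.0603∠-3.2° A.
Step 7 — Complex power: S = V·I* = 0.6835 + j1.008 VA.
Step 8 — Real power: P = Re(S) = 0.6835 W.
Step 9 — Reactive power: Q = Im(S) = 1.008 VAR.
Step 10 — Apparent power: |S| = 1.218 VA.
Step 11 — Power factor: PF = P/|S| = 0.5612 (lagging).

(a) P = 0.6835 W  (b) Q = 1.008 VAR  (c) S = 1.218 VA  (d) PF = 0.5612 (lagging)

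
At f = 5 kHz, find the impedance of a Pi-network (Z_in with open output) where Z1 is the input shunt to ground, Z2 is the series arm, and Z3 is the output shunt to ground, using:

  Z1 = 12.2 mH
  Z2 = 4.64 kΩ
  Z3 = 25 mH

Step 1 — Angular frequency: ω = 2π·f = 2π·5000 = 3.142e+04 rad/s.
Step 2 — Component impedances:
  Z1: Z = jωL = j·3.142e+04·0.0122 = 0 + j383.3 Ω
  Z2: Z = R = 4640 Ω
  Z3: Z = jωL = j·3.142e+04·0.025 = 0 + j785.4 Ω
Step 3 — With open output, the series arm Z2 and the output shunt Z3 appear in series to ground: Z2 + Z3 = 4640 + j785.4 Ω.
Step 4 — Parallel with input shunt Z1: Z_in = Z1 || (Z2 + Z3) = 29.77 + j375.8 Ω = 377∠85.5° Ω.

Z = 29.77 + j375.8 Ω = 377∠85.5° Ω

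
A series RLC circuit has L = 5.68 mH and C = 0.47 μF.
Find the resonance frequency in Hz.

Step 1 — Resonance condition Im(Z)=0 gives ω₀ = 1/√(LC).
Step 2 — ω₀ = 1/√(0.00568·4.7e-07) = 1.935e+04 rad/s.
Step 3 — f₀ = ω₀/(2π) = 3080 Hz.

f₀ = 3080 Hz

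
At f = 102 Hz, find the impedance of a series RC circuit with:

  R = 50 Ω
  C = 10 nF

Step 1 — Angular frequency: ω = 2π·f = 2π·102 = 640.9 rad/s.
Step 2 — Component impedances:
  R: Z = R = 50 Ω
  C: Z = 1/(jωC) = -j/(ω·C) = 0 - j1.56e+05 Ω
Step 3 — Series combination: Z_total = R + C = 50 - j1.56e+05 Ω = 1.56e+05∠-90.0° Ω.

Z = 50 - j1.56e+05 Ω = 1.56e+05∠-90.0° Ω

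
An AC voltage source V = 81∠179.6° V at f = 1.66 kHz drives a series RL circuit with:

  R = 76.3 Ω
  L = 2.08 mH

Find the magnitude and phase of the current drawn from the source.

Step 1 — Angular frequency: ω = 2π·f = 2π·1660 = 1.043e+04 rad/s.
Step 2 — Component impedances:
  R: Z = R = 76.3 Ω
  L: Z = jωL = j·1.043e+04·0.00208 = 0 + j21.69 Ω
Step 3 — Series combination: Z_total = R + L = 76.3 + j21.69 Ω = 79.32∠15.9° Ω.
Step 4 — Source phasor: V = 81∠179.6° V = -81 + j0.5655 V.
Step 5 — Ohm's law: I = V / Z_total = (-81 + j0.5655) / (76.3 + j21.69) = -0.9802 + j0.2861 A.
Step 6 — Convert to polar: |I| = 1.021 A, ∠I = 163.7°.

I = 1.021∠163.7° A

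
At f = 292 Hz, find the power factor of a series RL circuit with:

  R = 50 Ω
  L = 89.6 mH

Step 1 — Angular frequency: ω = 2π·f = 2π·292 = 1835 rad/s.
Step 2 — Component impedances:
  R: Z = R = 50 Ω
  L: Z = jωL = j·1835·0.0896 = 0 + j164.4 Ω
Step 3 — Series combination: Z_total = R + L = 50 + j164.4 Ω = 171.8∠73.1° Ω.
Step 4 — Power factor: PF = cos(φ) = Re(Z)/|Z| = 50/171.8 = 0.291.
Step 5 — Type: Im(Z) = 164.4 ⇒ lagging (phase φ = 73.1°).

PF = 0.291 (lagging, φ = 73.1°)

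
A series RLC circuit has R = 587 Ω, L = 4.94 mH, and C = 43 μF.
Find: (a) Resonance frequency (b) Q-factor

Step 1 — Resonance condition Im(Z)=0 gives ω₀ = 1/√(LC).
Step 2 — ω₀ = 1/√(0.00494·4.3e-05) = 2170 rad/s.
Step 3 — f₀ = ω₀/(2π) = 345.3 Hz.
Step 4 — Series Q: Q = ω₀L/R = 2170·0.00494/587 = 0.01826.

(a) f₀ = 345.3 Hz  (b) Q = 0.01826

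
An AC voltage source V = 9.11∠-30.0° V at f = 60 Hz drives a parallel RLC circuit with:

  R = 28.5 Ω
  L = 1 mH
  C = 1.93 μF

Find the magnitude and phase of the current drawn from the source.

Step 1 — Angular frequency: ω = 2π·f = 2π·60 = 377 rad/s.
Step 2 — Component impedances:
  R: Z = R = 28.5 Ω
  L: Z = jωL = j·377·0.001 = 0 + j0.377 Ω
  C: Z = 1/(jωC) = -j/(ω·C) = 0 - j1374 Ω
Step 3 — Parallel combination: 1/Z_total = 1/R + 1/L + 1/C; Z_total = 0.004989 + j0.377 Ω = 0.3771∠89.2° Ω.
Step 4 — Source phasor: V = 9.11∠-30.0° V = 7.889 - j4.555 V.
Step 5 — Ohm's law: I = V / Z_total = (7.889 - j4.555) / (0.004989 + j0.377) = -11.8 - j21.08 A.
Step 6 — Convert to polar: |I| = 24.16 A, ∠I = -119.2°.

I = 24.16∠-119.2° A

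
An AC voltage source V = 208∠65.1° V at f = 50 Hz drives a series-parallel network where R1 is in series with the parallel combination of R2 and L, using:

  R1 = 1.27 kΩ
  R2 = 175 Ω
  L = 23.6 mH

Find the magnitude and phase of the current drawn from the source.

Step 1 — Angular frequency: ω = 2π·f = 2π·50 = 314.2 rad/s.
Step 2 — Component impedances:
  R1: Z = R = 1270 Ω
  R2: Z = R = 175 Ω
  L: Z = jωL = j·314.2·0.0236 = 0 + j7.414 Ω
Step 3 — Parallel branch: R2 || L = 1/(1/R2 + 1/L) = 0.3136 + j7.401 Ω.
Step 4 — Series with R1: Z_total = R1 + (R2 || L) = 1270 + j7.401 Ω = 1270∠0.3° Ω.
Step 5 — Source phasor: V = 208∠65.1° V = 87.58 + j188.7 V.
Step 6 — Ohm's law: I = V / Z_total = (87.58 + j188.7) / (1270 + j7.401) = 0.0698 + j0.1481 A.
Step 7 — Convert to polar: |I| = 0.1637 A, ∠I = 64.8°.

I = 0.1637∠64.8° A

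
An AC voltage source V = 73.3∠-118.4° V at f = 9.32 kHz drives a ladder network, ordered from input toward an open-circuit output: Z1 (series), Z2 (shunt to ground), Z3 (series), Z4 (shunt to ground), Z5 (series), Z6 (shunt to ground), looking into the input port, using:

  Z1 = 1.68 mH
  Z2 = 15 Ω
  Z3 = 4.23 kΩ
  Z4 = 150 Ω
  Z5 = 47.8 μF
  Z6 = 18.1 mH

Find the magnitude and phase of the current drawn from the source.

Step 1 — Angular frequency: ω = 2π·f = 2π·9320 = 5.856e+04 rad/s.
Step 2 — Component impedances:
  Z1: Z = jωL = j·5.856e+04·0.00168 = 0 + j98.38 Ω
  Z2: Z = R = 15 Ω
  Z3: Z = R = 4230 Ω
  Z4: Z = R = 150 Ω
  Z5: Z = 1/(jωC) = -j/(ω·C) = 0 - j0.3573 Ω
  Z6: Z = jωL = j·5.856e+04·0.0181 = 0 + j1060 Ω
Step 3 — Ladder network (open output): work backward from the far end, alternating series and parallel combinations. Z_in = 14.95 + j98.38 Ω = 99.51∠81.4° Ω.
Step 4 — Source phasor: V = 73.3∠-118.4° V = -34.86 - j64.48 V.
Step 5 — Ohm's law: I = V / Z_total = (-34.86 - j64.48) / (14.95 + j98.38) = -0.6932 + j0.249 A.
Step 6 — Convert to polar: |I| = 0.7366 A, ∠I = 160.2°.

I = 0.7366∠160.2° A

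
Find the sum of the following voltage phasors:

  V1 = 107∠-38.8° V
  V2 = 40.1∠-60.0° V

Step 1 — Convert each phasor to rectangular form:
  V1 = 107·(cos(-38.8°) + j·sin(-38.8°)) = 83.39 - j67.05 V
  V2 = 40.1·(cos(-60.0°) + j·sin(-60.0°)) = 20.05 - j34.73 V
Step 2 — Sum components: V_total = 103.4 - j101.8 V.
Step 3 — Convert to polar: |V_total| = 145.1 V, ∠V_total = -44.5°.

V_total = 145.1∠-44.5° V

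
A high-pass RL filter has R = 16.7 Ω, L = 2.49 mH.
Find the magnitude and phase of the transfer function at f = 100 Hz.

Step 1 — Angular frequency: ω = 2π·100 = 628.3 rad/s.
Step 2 — Transfer function: H(jω) = jωL/(R + jωL).
Step 3 — Numerator jωL = j·1.565; denominator R + jωL = 16.7 + j1.565.
Step 4 — H = 0.0087 + j0.09287.
Step 5 — Magnitude: |H| = 0.09327 (-20.6 dB); phase: φ = 84.6°.

|H| = 0.09327 (-20.6 dB), φ = 84.6°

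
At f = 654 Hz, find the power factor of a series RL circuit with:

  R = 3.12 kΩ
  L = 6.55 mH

Step 1 — Angular frequency: ω = 2π·f = 2π·654 = 4109 rad/s.
Step 2 — Component impedances:
  R: Z = R = 3120 Ω
  L: Z = jωL = j·4109·0.00655 = 0 + j26.92 Ω
Step 3 — Series combination: Z_total = R + L = 3120 + j26.92 Ω = 3120∠0.5° Ω.
Step 4 — Power factor: PF = cos(φ) = Re(Z)/|Z| = 3120/3120 = 1.
Step 5 — Type: Im(Z) = 26.92 ⇒ lagging (phase φ = 0.5°).

PF = 1 (lagging, φ = 0.5°)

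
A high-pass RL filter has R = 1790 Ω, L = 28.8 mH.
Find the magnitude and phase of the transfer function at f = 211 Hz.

Step 1 — Angular frequency: ω = 2π·211 = 1326 rad/s.
Step 2 — Transfer function: H(jω) = jωL/(R + jωL).
Step 3 — Numerator jωL = j·38.18; denominator R + jωL = 1790 + j38.18.
Step 4 — H = 0.0004548 + j0.02132.
Step 5 — Magnitude: |H| = 0.02133 (-33.4 dB); phase: φ = 88.8°.

|H| = 0.02133 (-33.4 dB), φ = 88.8°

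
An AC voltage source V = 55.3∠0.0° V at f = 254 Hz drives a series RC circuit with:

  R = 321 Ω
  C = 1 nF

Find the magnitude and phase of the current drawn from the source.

Step 1 — Angular frequency: ω = 2π·f = 2π·254 = 1596 rad/s.
Step 2 — Component impedances:
  R: Z = R = 321 Ω
  C: Z = 1/(jωC) = -j/(ω·C) = 0 - j6.266e+05 Ω
Step 3 — Series combination: Z_total = R + C = 321 - j6.266e+05 Ω = 6.266e+05∠-90.0° Ω.
Step 4 — Source phasor: V = 55.3∠0.0° V = 55.3 V.
Step 5 — Ohm's law: I = V / Z_total = (55.3) / (321 - j6.266e+05) = 4.521e-08 + j8.825e-05 A.
Step 6 — Convert to polar: |I| = 8.825e-05 A, ∠I = 90.0°.

I = 8.825e-05∠90.0° A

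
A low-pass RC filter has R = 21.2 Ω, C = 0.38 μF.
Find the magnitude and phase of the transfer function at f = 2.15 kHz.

Step 1 — Angular frequency: ω = 2π·2150 = 1.351e+04 rad/s.
Step 2 — Transfer function: H(jω) = 1/(1 + jωRC).
Step 3 — Denominator: 1 + jωRC = 1 + j·1.351e+04·21.2·3.8e-07 = 1 + j0.1088.
Step 4 — H = 0.9883 - j0.1076.
Step 5 — Magnitude: |H| = 0.9941 (-0.1 dB); phase: φ = -6.2°.

|H| = 0.9941 (-0.1 dB), φ = -6.2°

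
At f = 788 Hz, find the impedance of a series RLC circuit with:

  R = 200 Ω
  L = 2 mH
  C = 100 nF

Step 1 — Angular frequency: ω = 2π·f = 2π·788 = 4951 rad/s.
Step 2 — Component impedances:
  R: Z = R = 200 Ω
  L: Z = jωL = j·4951·0.002 = 0 + j9.902 Ω
  C: Z = 1/(jωC) = -j/(ω·C) = 0 - j2020 Ω
Step 3 — Series combination: Z_total = R + L + C = 200 - j2010 Ω = 2020∠-84.3° Ω.

Z = 200 - j2010 Ω = 2020∠-84.3° Ω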